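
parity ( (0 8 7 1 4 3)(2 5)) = even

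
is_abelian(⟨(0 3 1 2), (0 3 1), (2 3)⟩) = no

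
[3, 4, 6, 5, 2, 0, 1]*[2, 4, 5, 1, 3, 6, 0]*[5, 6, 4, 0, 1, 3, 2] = [6, 0, 5, 2, 3, 4, 1]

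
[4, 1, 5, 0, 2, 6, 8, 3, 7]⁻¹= [3, 1, 4, 7, 0, 2, 5, 8, 6]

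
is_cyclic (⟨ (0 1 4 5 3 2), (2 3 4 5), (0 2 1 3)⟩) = no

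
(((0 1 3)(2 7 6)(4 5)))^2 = (0 3 1)(2 6 7)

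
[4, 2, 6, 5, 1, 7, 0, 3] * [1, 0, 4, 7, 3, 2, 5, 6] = [3, 4, 5, 2, 0, 6, 1, 7] 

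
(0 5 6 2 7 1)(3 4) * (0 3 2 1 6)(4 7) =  (0 5)(1 3 7 6)(2 4)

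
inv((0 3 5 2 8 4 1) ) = (0 1 4 8 2 5 3) 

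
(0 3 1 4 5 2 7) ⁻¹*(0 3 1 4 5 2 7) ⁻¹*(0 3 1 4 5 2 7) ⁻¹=(0 5 3 2 1 7 4) 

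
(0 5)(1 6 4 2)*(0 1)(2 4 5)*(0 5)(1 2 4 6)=(0 4 6)(2 5)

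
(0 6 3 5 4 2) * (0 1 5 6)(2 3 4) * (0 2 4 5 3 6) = (0 2 1 3)(4 6 5)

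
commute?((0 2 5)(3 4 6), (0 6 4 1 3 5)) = no:(0 2 5)(3 4 6)*(0 6 4 1 3 5) = (0 2)(1 3)(5 6), (0 6 4 1 3 5)*(0 2 5)(3 4 6) = (0 3)(1 4)(2 5)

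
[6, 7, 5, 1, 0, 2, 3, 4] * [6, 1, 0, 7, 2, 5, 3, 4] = [3, 4, 5, 1, 6, 0, 7, 2]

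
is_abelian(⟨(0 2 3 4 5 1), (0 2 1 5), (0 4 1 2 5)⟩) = no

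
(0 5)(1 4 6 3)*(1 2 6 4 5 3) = (0 3 2 6 1 5)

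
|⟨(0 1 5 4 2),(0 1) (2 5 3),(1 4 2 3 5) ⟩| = 720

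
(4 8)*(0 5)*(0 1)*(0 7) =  (0 5 1 7)(4 8)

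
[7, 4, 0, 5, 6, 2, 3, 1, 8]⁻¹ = [2, 7, 5, 6, 1, 3, 4, 0, 8]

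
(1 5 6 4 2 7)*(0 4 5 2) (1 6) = (0 4) (1 2 7 6 5) 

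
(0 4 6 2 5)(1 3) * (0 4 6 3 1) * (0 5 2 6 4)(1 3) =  (0 4 1 3 5)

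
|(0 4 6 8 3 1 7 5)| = 8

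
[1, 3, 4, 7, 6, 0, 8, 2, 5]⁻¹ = [5, 0, 7, 1, 2, 8, 4, 3, 6]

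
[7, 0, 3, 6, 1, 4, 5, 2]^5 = [5, 6, 1, 0, 3, 2, 7, 4]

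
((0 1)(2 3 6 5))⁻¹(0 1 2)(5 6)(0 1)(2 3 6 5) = (0 3 1)(2 5)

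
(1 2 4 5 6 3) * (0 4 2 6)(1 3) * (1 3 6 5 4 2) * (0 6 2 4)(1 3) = (0 4)(1 5 6)(2 3)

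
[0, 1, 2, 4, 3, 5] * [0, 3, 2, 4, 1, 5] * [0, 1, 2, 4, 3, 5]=[0, 4, 2, 1, 3, 5]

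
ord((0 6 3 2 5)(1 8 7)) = 15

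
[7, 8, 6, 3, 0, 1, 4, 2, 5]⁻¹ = [4, 5, 7, 3, 6, 8, 2, 0, 1]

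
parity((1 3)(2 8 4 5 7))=odd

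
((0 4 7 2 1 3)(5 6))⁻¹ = (0 3 1 2 7 4)(5 6)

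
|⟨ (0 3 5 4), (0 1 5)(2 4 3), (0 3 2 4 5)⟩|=720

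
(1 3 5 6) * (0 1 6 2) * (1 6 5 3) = (0 6 5 2)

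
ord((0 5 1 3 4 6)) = 6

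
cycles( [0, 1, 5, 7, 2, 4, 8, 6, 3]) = (2 5 4)(3 7 6 8)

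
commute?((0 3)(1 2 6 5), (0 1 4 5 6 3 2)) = no:(0 3)(1 2 6 5) * (0 1 4 5 6 3 2) = (0 2 3 1)(4 5), (0 1 4 5 6 3 2) * (0 3)(1 2 6 5) = (0 2 3 6)(1 4)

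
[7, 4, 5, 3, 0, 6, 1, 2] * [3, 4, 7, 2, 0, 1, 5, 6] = [6, 0, 1, 2, 3, 5, 4, 7]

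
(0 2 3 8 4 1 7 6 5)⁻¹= (0 5 6 7 1 4 8 3 2)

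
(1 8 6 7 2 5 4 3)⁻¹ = (1 3 4 5 2 7 6 8)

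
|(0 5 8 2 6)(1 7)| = 10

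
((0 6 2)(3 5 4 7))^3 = (3 7 4 5)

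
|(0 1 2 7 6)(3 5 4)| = 15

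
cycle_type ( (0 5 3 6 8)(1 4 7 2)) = 4.5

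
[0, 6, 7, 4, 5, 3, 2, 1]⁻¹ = [0, 7, 6, 5, 3, 4, 1, 2]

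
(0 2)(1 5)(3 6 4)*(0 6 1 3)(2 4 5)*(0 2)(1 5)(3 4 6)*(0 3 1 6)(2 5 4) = (1 3 4 5 2)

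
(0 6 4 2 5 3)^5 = (0 3 5 2 4 6)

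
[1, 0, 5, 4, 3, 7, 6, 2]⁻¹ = [1, 0, 7, 4, 3, 2, 6, 5]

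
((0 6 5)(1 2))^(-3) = (1 2)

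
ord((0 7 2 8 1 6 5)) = 7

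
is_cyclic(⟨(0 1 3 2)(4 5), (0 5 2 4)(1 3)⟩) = no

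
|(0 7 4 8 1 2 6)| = 7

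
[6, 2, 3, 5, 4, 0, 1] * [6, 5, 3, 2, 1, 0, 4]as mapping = [0→4, 1→3, 2→2, 3→0, 4→1, 5→6, 6→5]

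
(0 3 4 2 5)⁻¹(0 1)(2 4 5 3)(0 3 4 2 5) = (0 4 5 2)(1 3)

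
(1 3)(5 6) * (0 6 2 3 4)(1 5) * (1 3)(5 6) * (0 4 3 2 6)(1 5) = (0 1 3)(2 5 6)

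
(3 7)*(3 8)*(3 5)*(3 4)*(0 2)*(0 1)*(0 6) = (0 2 1 6)(3 7 8 5 4)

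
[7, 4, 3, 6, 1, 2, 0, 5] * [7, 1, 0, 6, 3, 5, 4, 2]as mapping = [0→2, 1→3, 2→6, 3→4, 4→1, 5→0, 6→7, 7→5]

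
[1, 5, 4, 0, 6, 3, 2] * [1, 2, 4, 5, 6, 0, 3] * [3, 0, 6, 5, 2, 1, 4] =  [6, 3, 4, 0, 5, 1, 2]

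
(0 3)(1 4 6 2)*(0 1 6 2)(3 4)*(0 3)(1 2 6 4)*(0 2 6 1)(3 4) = (1 2 3 6 4)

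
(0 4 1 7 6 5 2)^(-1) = (0 2 5 6 7 1 4)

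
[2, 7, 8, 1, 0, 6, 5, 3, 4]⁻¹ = [4, 3, 0, 7, 8, 6, 5, 1, 2]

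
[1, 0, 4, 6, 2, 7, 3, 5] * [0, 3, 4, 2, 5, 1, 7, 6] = [3, 0, 5, 7, 4, 6, 2, 1]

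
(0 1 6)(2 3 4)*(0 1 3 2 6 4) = (0 3)(1 4 6)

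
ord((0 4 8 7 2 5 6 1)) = 8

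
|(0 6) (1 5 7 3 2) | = 10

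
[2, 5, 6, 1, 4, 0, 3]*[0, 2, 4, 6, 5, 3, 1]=[4, 3, 1, 2, 5, 0, 6]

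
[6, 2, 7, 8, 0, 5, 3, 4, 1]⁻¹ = [4, 8, 1, 6, 7, 5, 0, 2, 3]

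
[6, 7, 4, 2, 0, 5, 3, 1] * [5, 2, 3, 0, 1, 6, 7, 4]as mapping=[0→7, 1→4, 2→1, 3→3, 4→5, 5→6, 6→0, 7→2]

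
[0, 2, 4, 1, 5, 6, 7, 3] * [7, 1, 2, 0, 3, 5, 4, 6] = [7, 2, 3, 1, 5, 4, 6, 0]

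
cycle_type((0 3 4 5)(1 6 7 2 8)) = 4.5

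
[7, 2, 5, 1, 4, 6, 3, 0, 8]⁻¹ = [7, 3, 1, 6, 4, 2, 5, 0, 8]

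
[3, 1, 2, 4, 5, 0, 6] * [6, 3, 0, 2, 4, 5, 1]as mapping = [0→2, 1→3, 2→0, 3→4, 4→5, 5→6, 6→1]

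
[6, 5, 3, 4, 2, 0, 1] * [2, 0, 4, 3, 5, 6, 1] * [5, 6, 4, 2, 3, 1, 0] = [6, 0, 2, 1, 3, 4, 5]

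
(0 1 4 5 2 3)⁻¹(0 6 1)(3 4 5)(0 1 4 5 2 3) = (0 5 2)(1 6 4)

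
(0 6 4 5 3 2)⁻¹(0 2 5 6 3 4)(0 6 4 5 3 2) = (0 3 4 2 5 6)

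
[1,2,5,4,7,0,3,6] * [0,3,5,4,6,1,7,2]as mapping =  [0→3,1→5,2→1,3→6,4→2,5→0,6→4,7→7]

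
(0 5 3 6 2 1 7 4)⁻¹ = (0 4 7 1 2 6 3 5)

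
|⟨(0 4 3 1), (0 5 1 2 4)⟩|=720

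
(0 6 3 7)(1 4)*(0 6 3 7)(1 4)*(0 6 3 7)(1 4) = (0 7 3 6)(1 4)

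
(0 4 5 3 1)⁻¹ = (0 1 3 5 4)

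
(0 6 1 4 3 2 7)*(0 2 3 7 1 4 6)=(1 6 4 7 2)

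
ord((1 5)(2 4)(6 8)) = 2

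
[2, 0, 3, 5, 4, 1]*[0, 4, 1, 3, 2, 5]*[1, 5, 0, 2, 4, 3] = [5, 1, 2, 3, 0, 4]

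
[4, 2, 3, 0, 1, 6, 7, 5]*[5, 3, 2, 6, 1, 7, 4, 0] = [1, 2, 6, 5, 3, 4, 0, 7]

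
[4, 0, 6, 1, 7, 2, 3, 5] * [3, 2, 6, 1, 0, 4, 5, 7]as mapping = [0→0, 1→3, 2→5, 3→2, 4→7, 5→6, 6→1, 7→4]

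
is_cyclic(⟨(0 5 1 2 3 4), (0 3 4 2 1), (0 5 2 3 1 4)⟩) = no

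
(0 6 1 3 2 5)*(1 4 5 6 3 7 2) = (0 3 1 7 2 6 4 5)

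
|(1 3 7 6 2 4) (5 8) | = 6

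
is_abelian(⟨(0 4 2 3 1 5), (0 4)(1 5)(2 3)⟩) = no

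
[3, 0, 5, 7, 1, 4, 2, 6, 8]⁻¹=[1, 4, 6, 0, 5, 2, 7, 3, 8]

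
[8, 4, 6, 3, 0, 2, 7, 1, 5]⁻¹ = [4, 7, 5, 3, 1, 8, 2, 6, 0]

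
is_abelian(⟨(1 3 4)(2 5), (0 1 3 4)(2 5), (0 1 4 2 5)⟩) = no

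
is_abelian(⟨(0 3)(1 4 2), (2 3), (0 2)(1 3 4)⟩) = no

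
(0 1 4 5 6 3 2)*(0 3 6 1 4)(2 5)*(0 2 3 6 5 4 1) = (0 1 2 6 5)(3 4)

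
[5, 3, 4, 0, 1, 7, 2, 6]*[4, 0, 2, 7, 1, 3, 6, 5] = [3, 7, 1, 4, 0, 5, 2, 6]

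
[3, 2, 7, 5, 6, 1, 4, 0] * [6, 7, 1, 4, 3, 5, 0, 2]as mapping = [0→4, 1→1, 2→2, 3→5, 4→0, 5→7, 6→3, 7→6]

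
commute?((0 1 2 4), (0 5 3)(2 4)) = no:(0 1 2 4) * (0 5 3)(2 4) = (0 1 4 5 3), (0 5 3)(2 4) * (0 1 2 4) = (0 5 3 1 2)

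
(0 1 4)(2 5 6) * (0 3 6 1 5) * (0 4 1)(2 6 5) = (0 2 4 3 5)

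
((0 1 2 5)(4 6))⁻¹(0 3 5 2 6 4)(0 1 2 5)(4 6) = (0 5 4 6 1 3)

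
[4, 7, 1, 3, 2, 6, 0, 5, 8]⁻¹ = [6, 2, 4, 3, 0, 7, 5, 1, 8]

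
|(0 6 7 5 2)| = 5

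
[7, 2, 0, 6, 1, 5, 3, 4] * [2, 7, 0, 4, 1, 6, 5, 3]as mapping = [0→3, 1→0, 2→2, 3→5, 4→7, 5→6, 6→4, 7→1]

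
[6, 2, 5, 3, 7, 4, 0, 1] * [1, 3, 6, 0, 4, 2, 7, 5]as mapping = [0→7, 1→6, 2→2, 3→0, 4→5, 5→4, 6→1, 7→3]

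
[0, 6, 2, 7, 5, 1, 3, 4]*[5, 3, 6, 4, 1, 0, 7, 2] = [5, 7, 6, 2, 0, 3, 4, 1]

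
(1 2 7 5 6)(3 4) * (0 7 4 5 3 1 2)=(0 7 3 5 6 2 4 1)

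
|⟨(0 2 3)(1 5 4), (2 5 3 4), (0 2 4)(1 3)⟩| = 720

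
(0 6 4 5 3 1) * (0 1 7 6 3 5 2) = (0 3 7 6 4 2)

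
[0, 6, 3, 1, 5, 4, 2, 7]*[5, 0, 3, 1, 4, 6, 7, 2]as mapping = [0→5, 1→7, 2→1, 3→0, 4→6, 5→4, 6→3, 7→2]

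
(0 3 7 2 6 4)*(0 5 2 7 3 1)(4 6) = (0 1)(2 4 5)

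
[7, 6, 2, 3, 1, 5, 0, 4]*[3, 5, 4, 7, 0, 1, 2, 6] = [6, 2, 4, 7, 5, 1, 3, 0]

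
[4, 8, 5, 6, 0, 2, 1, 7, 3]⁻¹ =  [4, 6, 5, 8, 0, 2, 3, 7, 1]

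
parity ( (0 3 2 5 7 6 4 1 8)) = even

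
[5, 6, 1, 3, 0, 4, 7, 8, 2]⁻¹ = [4, 2, 8, 3, 5, 0, 1, 6, 7]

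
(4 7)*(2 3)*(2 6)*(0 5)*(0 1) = (0 5 1)(2 3 6)(4 7)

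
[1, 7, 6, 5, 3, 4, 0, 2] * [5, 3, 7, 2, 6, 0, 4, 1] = [3, 1, 4, 0, 2, 6, 5, 7]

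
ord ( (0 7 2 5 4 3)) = 6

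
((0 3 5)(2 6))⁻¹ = (0 5 3)(2 6)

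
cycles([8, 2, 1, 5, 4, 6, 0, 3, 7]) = (0 8 7 3 5 6)(1 2)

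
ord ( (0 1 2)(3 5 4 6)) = 12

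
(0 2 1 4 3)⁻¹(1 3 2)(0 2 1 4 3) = (0 1 4)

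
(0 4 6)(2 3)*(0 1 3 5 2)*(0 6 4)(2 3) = (1 2 5 3 6)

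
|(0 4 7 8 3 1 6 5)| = 8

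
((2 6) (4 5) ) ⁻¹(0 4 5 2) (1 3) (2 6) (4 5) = (0 5 4 6) (1 3) 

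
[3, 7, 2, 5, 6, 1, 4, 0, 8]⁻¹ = [7, 5, 2, 0, 6, 3, 4, 1, 8]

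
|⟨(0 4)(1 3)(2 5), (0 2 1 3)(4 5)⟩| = 72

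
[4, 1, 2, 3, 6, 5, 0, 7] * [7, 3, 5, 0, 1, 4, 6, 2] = [1, 3, 5, 0, 6, 4, 7, 2]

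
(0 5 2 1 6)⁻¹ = (0 6 1 2 5)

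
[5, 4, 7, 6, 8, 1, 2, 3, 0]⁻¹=[8, 5, 6, 7, 1, 0, 3, 2, 4]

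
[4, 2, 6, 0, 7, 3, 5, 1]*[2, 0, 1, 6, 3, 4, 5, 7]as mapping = [0→3, 1→1, 2→5, 3→2, 4→7, 5→6, 6→4, 7→0]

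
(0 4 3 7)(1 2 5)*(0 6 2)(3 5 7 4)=(0 3 4 5 1)(2 7 6)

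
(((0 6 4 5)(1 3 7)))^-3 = (0 6 4 5)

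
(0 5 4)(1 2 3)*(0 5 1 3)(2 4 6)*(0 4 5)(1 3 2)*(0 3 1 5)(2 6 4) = (0 1)(3 6 5 4)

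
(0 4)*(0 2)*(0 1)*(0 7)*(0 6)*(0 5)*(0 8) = (0 4 2 1 7 6 5 8) 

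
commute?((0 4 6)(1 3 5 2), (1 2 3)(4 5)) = no:(0 4 6)(1 3 5 2) * (1 2 3)(4 5) = (0 5 3 4 6), (1 2 3)(4 5) * (0 4 6)(1 3 5 2) = (0 4 2 5 6)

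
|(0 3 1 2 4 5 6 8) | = 8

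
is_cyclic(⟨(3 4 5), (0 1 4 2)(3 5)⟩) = no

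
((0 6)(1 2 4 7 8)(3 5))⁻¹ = (0 6)(1 8 7 4 2)(3 5)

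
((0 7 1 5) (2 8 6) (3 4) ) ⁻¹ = (0 5 1 7) (2 6 8) (3 4) 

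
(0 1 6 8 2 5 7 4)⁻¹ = (0 4 7 5 2 8 6 1)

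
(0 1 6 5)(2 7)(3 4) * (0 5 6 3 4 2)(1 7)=(0 7)(1 3 2)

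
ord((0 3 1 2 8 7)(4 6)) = 6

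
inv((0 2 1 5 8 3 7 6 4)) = (0 4 6 7 3 8 5 1 2)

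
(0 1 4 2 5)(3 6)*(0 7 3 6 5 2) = (0 1 4)(3 5 7)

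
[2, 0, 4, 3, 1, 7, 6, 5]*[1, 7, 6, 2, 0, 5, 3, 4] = [6, 1, 0, 2, 7, 4, 3, 5]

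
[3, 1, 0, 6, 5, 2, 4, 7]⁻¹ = [2, 1, 5, 0, 6, 4, 3, 7]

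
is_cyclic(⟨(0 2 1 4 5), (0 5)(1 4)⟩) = no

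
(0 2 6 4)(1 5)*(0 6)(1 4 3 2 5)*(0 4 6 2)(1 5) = (0 1 5 6 3)(2 4)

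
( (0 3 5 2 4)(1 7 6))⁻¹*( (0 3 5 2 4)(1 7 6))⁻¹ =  (0 2 3 4 5)(1 7 6)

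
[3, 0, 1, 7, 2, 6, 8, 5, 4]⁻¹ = [1, 2, 4, 0, 8, 7, 5, 3, 6]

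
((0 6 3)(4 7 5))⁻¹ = (0 3 6)(4 5 7)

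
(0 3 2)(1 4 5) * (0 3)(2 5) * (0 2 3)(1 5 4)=(0 2)(3 4)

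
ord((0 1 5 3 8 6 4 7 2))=9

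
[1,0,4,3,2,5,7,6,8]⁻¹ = [1,0,4,3,2,5,7,6,8]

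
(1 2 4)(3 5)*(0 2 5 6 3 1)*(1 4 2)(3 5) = (0 1 3 6 5 4)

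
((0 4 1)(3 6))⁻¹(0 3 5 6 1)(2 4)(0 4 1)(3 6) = (0 4 6 5 3)(1 2)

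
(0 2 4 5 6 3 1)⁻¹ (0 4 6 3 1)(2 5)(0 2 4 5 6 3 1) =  (0 2 5 3 1)(4 6)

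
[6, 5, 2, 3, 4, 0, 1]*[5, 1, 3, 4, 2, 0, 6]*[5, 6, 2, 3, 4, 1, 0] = [0, 5, 3, 4, 2, 1, 6]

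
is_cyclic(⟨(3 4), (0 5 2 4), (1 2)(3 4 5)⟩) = no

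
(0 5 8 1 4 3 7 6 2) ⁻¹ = (0 2 6 7 3 4 1 8 5) 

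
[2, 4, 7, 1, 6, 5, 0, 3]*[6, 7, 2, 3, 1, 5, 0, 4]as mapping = [0→2, 1→1, 2→4, 3→7, 4→0, 5→5, 6→6, 7→3]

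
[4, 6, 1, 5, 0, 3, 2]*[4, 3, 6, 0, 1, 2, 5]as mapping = [0→1, 1→5, 2→3, 3→2, 4→4, 5→0, 6→6]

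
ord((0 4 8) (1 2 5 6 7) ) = 15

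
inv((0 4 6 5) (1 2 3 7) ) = (0 5 6 4) (1 7 3 2) 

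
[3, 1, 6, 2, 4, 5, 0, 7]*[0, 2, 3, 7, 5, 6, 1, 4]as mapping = [0→7, 1→2, 2→1, 3→3, 4→5, 5→6, 6→0, 7→4]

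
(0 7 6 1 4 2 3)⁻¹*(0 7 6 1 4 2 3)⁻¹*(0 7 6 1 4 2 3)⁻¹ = (0 4 7 2 6 3 1)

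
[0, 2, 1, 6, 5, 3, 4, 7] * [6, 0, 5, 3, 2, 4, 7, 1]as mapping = [0→6, 1→5, 2→0, 3→7, 4→4, 5→3, 6→2, 7→1]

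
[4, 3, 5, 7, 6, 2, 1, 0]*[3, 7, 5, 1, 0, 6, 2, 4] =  [0, 1, 6, 4, 2, 5, 7, 3]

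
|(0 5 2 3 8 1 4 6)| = 8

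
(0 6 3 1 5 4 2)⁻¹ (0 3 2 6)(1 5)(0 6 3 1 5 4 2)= (0 3 6 1)(4 5)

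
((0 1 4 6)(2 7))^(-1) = (0 6 4 1)(2 7)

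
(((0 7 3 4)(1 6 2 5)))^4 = ()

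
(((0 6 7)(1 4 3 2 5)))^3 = (1 2 4 5 3)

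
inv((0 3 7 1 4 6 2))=(0 2 6 4 1 7 3)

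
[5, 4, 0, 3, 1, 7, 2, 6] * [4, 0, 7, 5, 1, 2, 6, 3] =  [2, 1, 4, 5, 0, 3, 7, 6]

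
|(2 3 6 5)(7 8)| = 4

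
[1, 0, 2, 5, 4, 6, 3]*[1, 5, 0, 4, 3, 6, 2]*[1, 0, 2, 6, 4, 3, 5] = [3, 0, 1, 5, 6, 2, 4]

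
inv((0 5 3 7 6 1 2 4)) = (0 4 2 1 6 7 3 5)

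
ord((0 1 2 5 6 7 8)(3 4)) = 14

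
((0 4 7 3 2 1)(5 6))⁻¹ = (0 1 2 3 7 4)(5 6)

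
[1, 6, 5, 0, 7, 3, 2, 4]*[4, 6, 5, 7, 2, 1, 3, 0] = [6, 3, 1, 4, 0, 7, 5, 2]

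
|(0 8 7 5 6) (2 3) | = 10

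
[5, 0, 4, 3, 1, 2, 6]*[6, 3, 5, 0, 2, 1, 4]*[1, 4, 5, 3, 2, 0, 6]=[4, 6, 5, 1, 3, 0, 2]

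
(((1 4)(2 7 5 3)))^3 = (1 4)(2 3 5 7)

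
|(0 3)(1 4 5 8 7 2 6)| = 14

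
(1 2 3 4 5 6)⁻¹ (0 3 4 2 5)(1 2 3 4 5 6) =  (0 4 5 3 6)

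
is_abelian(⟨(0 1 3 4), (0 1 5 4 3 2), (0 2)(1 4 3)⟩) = no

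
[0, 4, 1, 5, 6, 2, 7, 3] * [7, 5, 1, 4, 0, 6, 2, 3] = [7, 0, 5, 6, 2, 1, 3, 4]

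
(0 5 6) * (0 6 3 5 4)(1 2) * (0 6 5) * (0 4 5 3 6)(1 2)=(0 5 6 3 4)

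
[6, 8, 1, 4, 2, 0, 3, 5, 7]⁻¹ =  [5, 2, 4, 6, 3, 7, 0, 8, 1]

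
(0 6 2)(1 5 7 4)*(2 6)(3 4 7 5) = (0 2)(1 3 4)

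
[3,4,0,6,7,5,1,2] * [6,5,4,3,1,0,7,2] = [3,1,6,7,2,0,5,4]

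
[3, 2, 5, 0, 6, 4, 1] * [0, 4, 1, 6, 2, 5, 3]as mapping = [0→6, 1→1, 2→5, 3→0, 4→3, 5→2, 6→4]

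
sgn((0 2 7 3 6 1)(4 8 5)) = -1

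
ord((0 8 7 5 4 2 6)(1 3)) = 14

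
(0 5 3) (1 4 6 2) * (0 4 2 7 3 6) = (0 5 6 7 3 4) (1 2) 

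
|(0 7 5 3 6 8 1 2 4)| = 9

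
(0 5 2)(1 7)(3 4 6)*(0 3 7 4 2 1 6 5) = (1 4 5)(2 3)(6 7)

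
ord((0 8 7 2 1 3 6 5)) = 8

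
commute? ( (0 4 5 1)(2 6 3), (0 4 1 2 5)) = no: (0 4 5 1)(2 6 3)*(0 4 1 2 5) = (0 1 4)(2 6 3 5), (0 4 1 2 5)*(0 4 5 1)(2 6 3) = (0 5 4)(1 6 3 2)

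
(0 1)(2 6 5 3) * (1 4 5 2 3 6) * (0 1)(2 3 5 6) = (0 4 6 3 5 2)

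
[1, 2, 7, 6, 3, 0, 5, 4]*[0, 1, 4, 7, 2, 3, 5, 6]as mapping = [0→1, 1→4, 2→6, 3→5, 4→7, 5→0, 6→3, 7→2]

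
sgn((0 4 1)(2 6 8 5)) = -1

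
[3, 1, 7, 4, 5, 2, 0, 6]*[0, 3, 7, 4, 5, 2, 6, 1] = [4, 3, 1, 5, 2, 7, 0, 6]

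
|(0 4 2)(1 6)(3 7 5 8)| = 12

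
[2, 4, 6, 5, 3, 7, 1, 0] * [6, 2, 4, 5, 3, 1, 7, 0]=[4, 3, 7, 1, 5, 0, 2, 6]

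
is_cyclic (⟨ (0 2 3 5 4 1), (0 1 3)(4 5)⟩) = no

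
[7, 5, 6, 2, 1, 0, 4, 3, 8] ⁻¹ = [5, 4, 3, 7, 6, 1, 2, 0, 8] 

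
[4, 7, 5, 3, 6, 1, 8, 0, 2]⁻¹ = [7, 5, 8, 3, 0, 2, 4, 1, 6]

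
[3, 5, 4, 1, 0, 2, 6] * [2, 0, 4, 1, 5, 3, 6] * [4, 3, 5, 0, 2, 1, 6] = [3, 0, 1, 4, 5, 2, 6]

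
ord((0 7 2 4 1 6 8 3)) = 8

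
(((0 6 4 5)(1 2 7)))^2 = (0 4)(1 7 2)(5 6)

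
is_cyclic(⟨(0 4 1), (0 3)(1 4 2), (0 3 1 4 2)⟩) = no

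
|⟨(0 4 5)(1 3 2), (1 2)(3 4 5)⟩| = 720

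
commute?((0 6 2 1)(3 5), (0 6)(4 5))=no:(0 6 2 1)(3 5)*(0 6)(4 5)=(1 6 2)(3 4 5), (0 6)(4 5)*(0 6 2 1)(3 5)=(0 2 1)(3 5 4)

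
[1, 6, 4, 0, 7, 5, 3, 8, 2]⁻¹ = [3, 0, 8, 6, 2, 5, 1, 4, 7]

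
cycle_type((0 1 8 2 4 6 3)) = 7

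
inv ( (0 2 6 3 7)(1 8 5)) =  (0 7 3 6 2)(1 5 8)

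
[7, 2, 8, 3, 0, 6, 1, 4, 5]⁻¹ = [4, 6, 1, 3, 7, 8, 5, 0, 2]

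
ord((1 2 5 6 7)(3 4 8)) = 15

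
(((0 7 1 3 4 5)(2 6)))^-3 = (0 3)(1 5)(2 6)(4 7)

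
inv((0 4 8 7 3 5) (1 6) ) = (0 5 3 7 8 4) (1 6) 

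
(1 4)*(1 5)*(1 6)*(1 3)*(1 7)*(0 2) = (0 2)(1 4 5 6 3 7)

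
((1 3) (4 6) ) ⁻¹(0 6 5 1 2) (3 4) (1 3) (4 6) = (0 4 5 3 2) (1 6) 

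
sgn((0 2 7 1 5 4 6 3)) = -1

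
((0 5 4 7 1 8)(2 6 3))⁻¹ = (0 8 1 7 4 5)(2 3 6)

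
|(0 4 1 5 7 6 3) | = 7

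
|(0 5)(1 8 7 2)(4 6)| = 4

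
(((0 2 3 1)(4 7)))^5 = (0 2 3 1)(4 7)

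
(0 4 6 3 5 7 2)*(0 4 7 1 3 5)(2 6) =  (0 7 6 5 1 3)(2 4)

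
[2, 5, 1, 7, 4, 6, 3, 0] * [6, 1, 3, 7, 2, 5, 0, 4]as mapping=[0→3, 1→5, 2→1, 3→4, 4→2, 5→0, 6→7, 7→6]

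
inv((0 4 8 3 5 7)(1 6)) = (0 7 5 3 8 4)(1 6)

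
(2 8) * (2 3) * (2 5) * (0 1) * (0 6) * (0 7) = (0 1 6 7)(2 8 3 5)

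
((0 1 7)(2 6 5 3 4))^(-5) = (0 1 7)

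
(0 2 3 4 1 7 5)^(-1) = (0 5 7 1 4 3 2)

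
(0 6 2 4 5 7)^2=(0 2 5)(4 7 6)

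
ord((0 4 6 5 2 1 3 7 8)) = 9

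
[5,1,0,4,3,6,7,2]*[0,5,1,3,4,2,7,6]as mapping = [0→2,1→5,2→0,3→4,4→3,5→7,6→6,7→1]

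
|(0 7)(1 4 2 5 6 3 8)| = 14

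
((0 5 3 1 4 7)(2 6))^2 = (0 3 4)(1 7 5)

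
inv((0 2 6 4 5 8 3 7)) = (0 7 3 8 5 4 6 2)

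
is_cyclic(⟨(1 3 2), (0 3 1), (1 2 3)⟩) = no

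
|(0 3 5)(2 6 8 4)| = 12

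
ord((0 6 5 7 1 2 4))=7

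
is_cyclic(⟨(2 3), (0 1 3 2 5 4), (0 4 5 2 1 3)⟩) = no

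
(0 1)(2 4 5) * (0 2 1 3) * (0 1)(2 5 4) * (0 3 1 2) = (0 1 5 3 2)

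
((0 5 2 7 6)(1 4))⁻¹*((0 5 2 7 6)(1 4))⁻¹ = (0 7 5 6 2)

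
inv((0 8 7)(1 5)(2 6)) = (0 7 8)(1 5)(2 6)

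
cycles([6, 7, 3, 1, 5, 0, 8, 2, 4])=(0 6 8 4 5)(1 7 2 3)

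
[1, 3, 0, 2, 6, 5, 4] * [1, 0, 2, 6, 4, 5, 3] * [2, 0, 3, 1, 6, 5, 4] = [2, 4, 0, 3, 1, 5, 6]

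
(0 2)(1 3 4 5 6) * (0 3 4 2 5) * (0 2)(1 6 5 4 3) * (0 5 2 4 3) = (0 3 5 2 1)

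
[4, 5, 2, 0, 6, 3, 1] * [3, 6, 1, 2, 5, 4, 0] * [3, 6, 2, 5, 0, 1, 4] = [1, 0, 6, 5, 3, 2, 4]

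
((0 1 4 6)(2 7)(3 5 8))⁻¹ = (0 6 4 1)(2 7)(3 8 5)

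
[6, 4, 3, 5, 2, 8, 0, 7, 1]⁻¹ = [6, 8, 4, 2, 1, 3, 0, 7, 5]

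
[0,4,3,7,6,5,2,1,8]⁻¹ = [0,7,6,2,1,5,4,3,8]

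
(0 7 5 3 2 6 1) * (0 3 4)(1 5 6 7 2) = (0 2 7 6 5 4)(1 3)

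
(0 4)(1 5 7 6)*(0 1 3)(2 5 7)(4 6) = (0 6 3)(1 7 4)(2 5)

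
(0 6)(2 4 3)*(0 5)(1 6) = (0 1 6 5)(2 4 3)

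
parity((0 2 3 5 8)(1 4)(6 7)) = even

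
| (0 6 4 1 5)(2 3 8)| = 15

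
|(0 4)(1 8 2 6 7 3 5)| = 14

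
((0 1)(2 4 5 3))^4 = ()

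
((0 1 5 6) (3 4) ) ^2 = (0 5) (1 6) 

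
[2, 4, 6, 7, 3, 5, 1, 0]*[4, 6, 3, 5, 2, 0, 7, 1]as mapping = [0→3, 1→2, 2→7, 3→1, 4→5, 5→0, 6→6, 7→4]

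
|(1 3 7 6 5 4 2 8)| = 8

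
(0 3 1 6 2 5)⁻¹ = (0 5 2 6 1 3)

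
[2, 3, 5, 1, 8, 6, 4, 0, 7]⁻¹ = [7, 3, 0, 1, 6, 2, 5, 8, 4]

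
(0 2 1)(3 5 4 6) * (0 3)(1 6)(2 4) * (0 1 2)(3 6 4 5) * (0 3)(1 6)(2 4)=(0 5 3)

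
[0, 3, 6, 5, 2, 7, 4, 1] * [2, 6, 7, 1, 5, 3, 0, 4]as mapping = [0→2, 1→1, 2→0, 3→3, 4→7, 5→4, 6→5, 7→6]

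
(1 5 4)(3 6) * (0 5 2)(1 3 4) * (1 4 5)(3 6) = (0 1 2)(4 6 5)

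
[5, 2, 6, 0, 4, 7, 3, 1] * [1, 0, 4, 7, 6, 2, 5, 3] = [2, 4, 5, 1, 6, 3, 7, 0]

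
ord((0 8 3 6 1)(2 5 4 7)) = 20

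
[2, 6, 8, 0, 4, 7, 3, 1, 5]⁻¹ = [3, 7, 0, 6, 4, 8, 1, 5, 2]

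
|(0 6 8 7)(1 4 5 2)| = 4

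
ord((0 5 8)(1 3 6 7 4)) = 15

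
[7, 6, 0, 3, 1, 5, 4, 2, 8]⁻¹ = [2, 4, 7, 3, 6, 5, 1, 0, 8]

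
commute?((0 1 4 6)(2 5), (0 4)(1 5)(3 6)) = no:(0 1 4 6)(2 5)*(0 4)(1 5)(3 6) = (0 5 2 1)(3 6 4), (0 4)(1 5)(3 6)*(0 1 4 6)(2 5) = (0 6 3)(1 2 5 4)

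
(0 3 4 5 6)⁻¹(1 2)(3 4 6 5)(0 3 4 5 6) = (0 6 4 5)(1 2)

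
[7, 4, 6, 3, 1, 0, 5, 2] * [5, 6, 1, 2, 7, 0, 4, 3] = [3, 7, 4, 2, 6, 5, 0, 1]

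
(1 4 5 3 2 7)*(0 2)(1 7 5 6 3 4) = (0 2 5 4 6 3)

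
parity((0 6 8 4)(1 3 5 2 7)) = odd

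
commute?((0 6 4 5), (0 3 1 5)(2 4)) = no:(0 6 4 5)*(0 3 1 5)(2 4) = (0 6 2 4)(1 5 3), (0 3 1 5)(2 4)*(0 6 4 5) = (0 3 1)(2 5 6 4)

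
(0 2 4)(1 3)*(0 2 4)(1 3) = (0 4 2)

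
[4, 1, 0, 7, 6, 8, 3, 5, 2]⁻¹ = [2, 1, 8, 6, 0, 7, 4, 3, 5]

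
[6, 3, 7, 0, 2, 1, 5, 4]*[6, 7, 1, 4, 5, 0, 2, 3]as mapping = [0→2, 1→4, 2→3, 3→6, 4→1, 5→7, 6→0, 7→5]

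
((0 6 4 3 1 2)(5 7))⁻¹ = (0 2 1 3 4 6)(5 7)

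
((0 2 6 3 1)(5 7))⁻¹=(0 1 3 6 2)(5 7)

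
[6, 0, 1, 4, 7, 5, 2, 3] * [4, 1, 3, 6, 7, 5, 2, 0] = [2, 4, 1, 7, 0, 5, 3, 6]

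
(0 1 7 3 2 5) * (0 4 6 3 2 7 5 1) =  (1 5 4 6 3 7 2) 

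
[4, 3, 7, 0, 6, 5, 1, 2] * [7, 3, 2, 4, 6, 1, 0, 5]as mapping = [0→6, 1→4, 2→5, 3→7, 4→0, 5→1, 6→3, 7→2]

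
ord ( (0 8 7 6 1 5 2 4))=8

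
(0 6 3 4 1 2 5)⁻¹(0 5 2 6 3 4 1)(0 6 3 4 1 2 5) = (0 5 3 4 1 2 6)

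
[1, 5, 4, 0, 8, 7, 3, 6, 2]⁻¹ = [3, 0, 8, 6, 2, 1, 7, 5, 4]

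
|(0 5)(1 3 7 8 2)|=10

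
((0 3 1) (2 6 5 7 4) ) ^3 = (2 7 6 4 5) 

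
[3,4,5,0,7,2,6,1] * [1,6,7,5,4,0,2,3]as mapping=[0→5,1→4,2→0,3→1,4→3,5→7,6→2,7→6]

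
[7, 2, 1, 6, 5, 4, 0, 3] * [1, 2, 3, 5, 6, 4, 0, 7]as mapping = [0→7, 1→3, 2→2, 3→0, 4→4, 5→6, 6→1, 7→5]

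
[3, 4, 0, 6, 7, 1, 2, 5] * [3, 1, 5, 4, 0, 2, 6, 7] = [4, 0, 3, 6, 7, 1, 5, 2]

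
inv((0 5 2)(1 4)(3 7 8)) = (0 2 5)(1 4)(3 8 7)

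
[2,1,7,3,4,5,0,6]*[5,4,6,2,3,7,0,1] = [6,4,1,2,3,7,5,0]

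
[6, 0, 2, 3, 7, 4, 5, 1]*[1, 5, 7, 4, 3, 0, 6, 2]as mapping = [0→6, 1→1, 2→7, 3→4, 4→2, 5→3, 6→0, 7→5]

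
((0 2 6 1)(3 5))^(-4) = ()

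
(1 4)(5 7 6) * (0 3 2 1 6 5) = (0 3 2 1 4 6)(5 7)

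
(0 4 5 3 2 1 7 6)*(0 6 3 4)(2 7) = (1 2)(3 7)(4 5)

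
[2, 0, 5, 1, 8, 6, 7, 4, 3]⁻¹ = [1, 3, 0, 8, 7, 2, 5, 6, 4]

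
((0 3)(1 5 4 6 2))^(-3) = (0 3)(1 4 2 5 6)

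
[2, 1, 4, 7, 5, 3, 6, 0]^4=[3, 1, 7, 4, 0, 2, 6, 5]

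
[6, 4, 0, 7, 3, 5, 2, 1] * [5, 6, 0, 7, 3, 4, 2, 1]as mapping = [0→2, 1→3, 2→5, 3→1, 4→7, 5→4, 6→0, 7→6]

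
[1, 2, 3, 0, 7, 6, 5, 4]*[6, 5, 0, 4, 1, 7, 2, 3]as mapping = [0→5, 1→0, 2→4, 3→6, 4→3, 5→2, 6→7, 7→1]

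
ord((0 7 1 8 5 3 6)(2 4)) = 14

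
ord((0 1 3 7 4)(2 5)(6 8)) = 10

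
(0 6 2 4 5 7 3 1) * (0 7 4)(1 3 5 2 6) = (0 1 7 5 4 2)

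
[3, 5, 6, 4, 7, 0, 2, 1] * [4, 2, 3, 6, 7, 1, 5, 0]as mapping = [0→6, 1→1, 2→5, 3→7, 4→0, 5→4, 6→3, 7→2]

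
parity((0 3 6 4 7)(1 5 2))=even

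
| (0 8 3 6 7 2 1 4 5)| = 9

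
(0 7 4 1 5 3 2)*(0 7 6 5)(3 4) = (0 6 5 4 1)(2 7 3)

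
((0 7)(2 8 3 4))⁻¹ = (0 7)(2 4 3 8)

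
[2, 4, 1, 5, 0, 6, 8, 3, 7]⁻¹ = [4, 2, 0, 7, 1, 3, 5, 8, 6]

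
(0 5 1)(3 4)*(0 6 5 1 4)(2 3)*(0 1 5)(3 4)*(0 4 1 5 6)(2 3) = (0 6 4 3 5 2 1)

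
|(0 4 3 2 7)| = 5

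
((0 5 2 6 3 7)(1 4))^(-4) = (0 2 3)(5 6 7)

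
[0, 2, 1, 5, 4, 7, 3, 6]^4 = [0, 1, 2, 3, 4, 5, 6, 7]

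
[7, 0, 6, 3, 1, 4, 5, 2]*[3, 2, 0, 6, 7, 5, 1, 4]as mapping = [0→4, 1→3, 2→1, 3→6, 4→2, 5→7, 6→5, 7→0]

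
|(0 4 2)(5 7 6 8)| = 12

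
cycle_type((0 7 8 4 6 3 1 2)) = 8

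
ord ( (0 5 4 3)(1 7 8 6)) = 4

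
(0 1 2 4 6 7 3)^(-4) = (0 4 3 2 7 1 6)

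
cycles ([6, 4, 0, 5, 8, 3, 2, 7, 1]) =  (0 6 2)(1 4 8)(3 5)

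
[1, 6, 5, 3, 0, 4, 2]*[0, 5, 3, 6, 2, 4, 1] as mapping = [0→5, 1→1, 2→4, 3→6, 4→0, 5→2, 6→3] 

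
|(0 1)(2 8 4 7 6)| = 10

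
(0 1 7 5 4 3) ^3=(0 5) (1 4) (3 7) 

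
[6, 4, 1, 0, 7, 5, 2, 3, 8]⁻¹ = [3, 2, 6, 7, 1, 5, 0, 4, 8]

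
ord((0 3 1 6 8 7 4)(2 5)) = 14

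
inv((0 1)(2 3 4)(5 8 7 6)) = (0 1)(2 4 3)(5 6 7 8)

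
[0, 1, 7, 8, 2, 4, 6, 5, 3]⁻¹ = [0, 1, 4, 8, 5, 7, 6, 2, 3]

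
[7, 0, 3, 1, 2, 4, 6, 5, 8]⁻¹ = [1, 3, 4, 2, 5, 7, 6, 0, 8]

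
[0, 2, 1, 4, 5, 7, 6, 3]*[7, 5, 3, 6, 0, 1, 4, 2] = [7, 3, 5, 0, 1, 2, 4, 6]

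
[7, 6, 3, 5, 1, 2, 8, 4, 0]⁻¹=[8, 4, 5, 2, 7, 3, 1, 0, 6]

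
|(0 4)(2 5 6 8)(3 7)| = 4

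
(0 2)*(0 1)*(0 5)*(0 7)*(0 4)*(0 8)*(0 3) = (0 2 1 5 7 4 8 3)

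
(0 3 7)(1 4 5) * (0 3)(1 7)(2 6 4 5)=(1 5 7 3)(2 6 4)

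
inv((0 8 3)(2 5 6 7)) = (0 3 8)(2 7 6 5)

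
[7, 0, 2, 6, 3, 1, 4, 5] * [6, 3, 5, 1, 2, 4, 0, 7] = [7, 6, 5, 0, 1, 3, 2, 4]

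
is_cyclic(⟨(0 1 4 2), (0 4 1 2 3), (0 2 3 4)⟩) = no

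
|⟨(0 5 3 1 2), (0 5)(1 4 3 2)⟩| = 360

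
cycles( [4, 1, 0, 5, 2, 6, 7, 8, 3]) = (0 4 2)(3 5 6 7 8)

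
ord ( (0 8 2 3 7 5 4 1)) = 8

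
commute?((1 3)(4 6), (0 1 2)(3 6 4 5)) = no:(1 3)(4 6)*(0 1 2)(3 6 4 5) = (0 1 6 5 3 2), (0 1 2)(3 6 4 5)*(1 3)(4 6) = (0 3 4 5 1 2)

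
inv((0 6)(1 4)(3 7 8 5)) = (0 6)(1 4)(3 5 8 7)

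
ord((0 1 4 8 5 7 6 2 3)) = 9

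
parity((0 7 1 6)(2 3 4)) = odd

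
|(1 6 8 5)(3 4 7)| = 12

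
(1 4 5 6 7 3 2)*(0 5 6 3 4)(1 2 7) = (0 5 3 7 4 6 1)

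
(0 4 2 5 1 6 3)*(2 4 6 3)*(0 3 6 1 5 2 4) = (0 1 6 4)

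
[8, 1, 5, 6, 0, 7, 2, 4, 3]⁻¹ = [4, 1, 6, 8, 7, 2, 3, 5, 0]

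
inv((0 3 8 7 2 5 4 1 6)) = (0 6 1 4 5 2 7 8 3)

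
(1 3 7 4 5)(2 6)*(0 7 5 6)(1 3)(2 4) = (0 7 2)(3 5)(4 6)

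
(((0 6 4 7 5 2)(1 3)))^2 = (0 4 5)(2 6 7)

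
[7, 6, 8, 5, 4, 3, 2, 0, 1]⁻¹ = [7, 8, 6, 5, 4, 3, 1, 0, 2]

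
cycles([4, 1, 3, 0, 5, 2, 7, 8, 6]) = (0 4 5 2 3)(6 7 8)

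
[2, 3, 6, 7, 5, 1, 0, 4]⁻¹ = [6, 5, 0, 1, 7, 4, 2, 3]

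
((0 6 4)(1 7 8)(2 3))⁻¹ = (0 4 6)(1 8 7)(2 3)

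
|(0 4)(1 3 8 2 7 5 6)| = 14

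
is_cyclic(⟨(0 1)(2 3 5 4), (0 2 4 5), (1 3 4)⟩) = no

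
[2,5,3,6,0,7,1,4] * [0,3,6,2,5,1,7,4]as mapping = [0→6,1→1,2→2,3→7,4→0,5→4,6→3,7→5]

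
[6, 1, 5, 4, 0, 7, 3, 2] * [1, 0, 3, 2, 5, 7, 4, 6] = [4, 0, 7, 5, 1, 6, 2, 3]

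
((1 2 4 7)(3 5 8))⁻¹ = (1 7 4 2)(3 8 5)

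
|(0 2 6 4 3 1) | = 6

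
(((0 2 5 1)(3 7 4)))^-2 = (0 5)(1 2)(3 7 4)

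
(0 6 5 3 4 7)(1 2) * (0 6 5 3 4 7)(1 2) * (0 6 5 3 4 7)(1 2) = (0 3)(1 2)(4 6)(5 7)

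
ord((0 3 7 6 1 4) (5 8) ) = 6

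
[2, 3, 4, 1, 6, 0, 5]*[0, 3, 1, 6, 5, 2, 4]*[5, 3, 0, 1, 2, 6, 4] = [3, 4, 6, 1, 2, 5, 0]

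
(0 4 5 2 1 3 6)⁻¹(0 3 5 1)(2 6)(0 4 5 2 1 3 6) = (0 1)(2 3 4 6)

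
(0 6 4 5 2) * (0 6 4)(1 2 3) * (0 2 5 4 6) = (0 6 2)(1 5 3)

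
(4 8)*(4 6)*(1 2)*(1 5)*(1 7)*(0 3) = (0 3)(1 2 5 7)(4 8 6)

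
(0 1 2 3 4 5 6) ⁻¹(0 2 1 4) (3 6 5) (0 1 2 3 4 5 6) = (0 6 4) (1 3 2 5) 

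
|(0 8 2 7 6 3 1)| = 7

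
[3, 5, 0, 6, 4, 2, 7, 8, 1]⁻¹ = [2, 8, 5, 0, 4, 1, 3, 6, 7]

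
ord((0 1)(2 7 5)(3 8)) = 6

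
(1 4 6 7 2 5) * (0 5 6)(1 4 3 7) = (0 5 4)(1 3 7 2 6)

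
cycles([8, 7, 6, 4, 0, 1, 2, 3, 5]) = (0 8 5 1 7 3 4) (2 6) 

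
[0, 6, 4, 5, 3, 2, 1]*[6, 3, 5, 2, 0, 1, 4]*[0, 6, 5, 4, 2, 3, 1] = [1, 2, 0, 6, 5, 3, 4]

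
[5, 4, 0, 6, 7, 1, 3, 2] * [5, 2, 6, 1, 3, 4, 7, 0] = [4, 3, 5, 7, 0, 2, 1, 6]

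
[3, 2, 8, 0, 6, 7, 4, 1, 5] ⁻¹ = [3, 7, 1, 0, 6, 8, 4, 5, 2] 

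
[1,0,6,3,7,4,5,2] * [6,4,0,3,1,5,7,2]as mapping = [0→4,1→6,2→7,3→3,4→2,5→1,6→5,7→0]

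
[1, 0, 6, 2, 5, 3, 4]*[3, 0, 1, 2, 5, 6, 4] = [0, 3, 4, 1, 6, 2, 5]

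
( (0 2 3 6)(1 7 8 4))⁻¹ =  (0 6 3 2)(1 4 8 7)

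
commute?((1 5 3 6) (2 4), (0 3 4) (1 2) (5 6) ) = no:(1 5 3 6) (2 4) * (0 3 4) (1 2) (5 6) = (0 3 5 4 1 6 2), (0 3 4) (1 2) (5 6) * (1 5 3 6) (2 4) = (0 6 3 2 5 1 4) 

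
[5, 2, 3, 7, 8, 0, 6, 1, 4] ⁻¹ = [5, 7, 1, 2, 8, 0, 6, 3, 4] 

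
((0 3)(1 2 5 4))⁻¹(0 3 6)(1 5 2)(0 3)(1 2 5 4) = (0 6 3)(2 4 5)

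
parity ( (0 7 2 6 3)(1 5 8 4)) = odd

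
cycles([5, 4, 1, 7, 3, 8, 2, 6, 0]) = (0 5 8)(1 4 3 7 6 2)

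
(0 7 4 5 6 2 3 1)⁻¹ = (0 1 3 2 6 5 4 7)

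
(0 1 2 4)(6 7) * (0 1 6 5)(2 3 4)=(0 6 7 5)(1 3 4)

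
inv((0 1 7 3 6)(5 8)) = (0 6 3 7 1)(5 8)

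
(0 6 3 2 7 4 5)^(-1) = (0 5 4 7 2 3 6)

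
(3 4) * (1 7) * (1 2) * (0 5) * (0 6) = (0 5 6)(1 7 2)(3 4)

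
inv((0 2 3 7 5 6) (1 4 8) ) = (0 6 5 7 3 2) (1 8 4) 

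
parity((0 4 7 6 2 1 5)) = even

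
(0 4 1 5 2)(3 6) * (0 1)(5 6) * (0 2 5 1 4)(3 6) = (1 3)(2 4)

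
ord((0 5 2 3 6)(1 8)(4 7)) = 10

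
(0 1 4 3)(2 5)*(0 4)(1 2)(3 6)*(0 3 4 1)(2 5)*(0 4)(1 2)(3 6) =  (0 5 4 3 2 1 6)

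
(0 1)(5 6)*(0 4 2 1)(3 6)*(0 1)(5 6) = (0 1 4 2)(3 5)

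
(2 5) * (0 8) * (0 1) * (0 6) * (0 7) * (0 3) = (0 8 1 6 7 3)(2 5)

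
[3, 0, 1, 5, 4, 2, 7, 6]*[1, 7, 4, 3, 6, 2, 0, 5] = [3, 1, 7, 2, 6, 4, 5, 0]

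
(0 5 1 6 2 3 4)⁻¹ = (0 4 3 2 6 1 5)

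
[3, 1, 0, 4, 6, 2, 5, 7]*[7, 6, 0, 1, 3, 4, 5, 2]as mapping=[0→1, 1→6, 2→7, 3→3, 4→5, 5→0, 6→4, 7→2]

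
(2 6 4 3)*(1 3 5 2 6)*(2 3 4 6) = (1 4 5 3 2)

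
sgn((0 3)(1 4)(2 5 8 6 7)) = 1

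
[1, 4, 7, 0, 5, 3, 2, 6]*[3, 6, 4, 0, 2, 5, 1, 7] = [6, 2, 7, 3, 5, 0, 4, 1]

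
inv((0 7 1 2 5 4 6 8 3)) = (0 3 8 6 4 5 2 1 7)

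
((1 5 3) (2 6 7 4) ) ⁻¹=(1 3 5) (2 4 7 6) 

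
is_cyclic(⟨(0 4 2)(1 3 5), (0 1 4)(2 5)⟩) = no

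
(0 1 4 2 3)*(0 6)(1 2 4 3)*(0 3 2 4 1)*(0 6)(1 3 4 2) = (0 2 6 4 3)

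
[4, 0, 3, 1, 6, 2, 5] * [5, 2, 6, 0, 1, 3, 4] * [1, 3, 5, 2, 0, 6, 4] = [3, 6, 1, 5, 0, 4, 2]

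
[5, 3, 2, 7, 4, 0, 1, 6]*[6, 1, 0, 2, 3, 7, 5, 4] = [7, 2, 0, 4, 3, 6, 1, 5]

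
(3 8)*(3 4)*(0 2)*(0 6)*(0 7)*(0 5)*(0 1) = (0 2 6 7 5 1) (3 8 4) 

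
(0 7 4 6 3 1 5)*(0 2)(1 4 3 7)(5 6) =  (0 1 6 7 3 4 5 2)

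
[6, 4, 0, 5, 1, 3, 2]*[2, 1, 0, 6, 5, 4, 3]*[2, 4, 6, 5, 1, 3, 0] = [5, 3, 6, 1, 4, 0, 2]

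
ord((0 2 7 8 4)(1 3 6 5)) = 20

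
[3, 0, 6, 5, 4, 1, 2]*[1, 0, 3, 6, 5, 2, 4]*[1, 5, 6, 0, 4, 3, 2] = [2, 5, 4, 6, 3, 1, 0] 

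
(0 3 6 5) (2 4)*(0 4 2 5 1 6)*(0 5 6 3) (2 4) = (1 3 5 2 4 6) 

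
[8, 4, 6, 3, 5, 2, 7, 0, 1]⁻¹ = [7, 8, 5, 3, 1, 4, 2, 6, 0]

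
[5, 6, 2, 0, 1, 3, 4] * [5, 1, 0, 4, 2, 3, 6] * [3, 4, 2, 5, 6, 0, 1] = [5, 1, 3, 0, 4, 6, 2]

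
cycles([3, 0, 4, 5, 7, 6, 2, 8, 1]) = (0 3 5 6 2 4 7 8 1)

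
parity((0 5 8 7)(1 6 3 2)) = even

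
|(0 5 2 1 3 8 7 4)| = 8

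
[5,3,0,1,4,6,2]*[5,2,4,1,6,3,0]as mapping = [0→3,1→1,2→5,3→2,4→6,5→0,6→4]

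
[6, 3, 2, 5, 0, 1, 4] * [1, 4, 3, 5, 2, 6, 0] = [0, 5, 3, 6, 1, 4, 2]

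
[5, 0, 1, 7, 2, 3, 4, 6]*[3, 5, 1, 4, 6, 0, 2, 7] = [0, 3, 5, 7, 1, 4, 6, 2]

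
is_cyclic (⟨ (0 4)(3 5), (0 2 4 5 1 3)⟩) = no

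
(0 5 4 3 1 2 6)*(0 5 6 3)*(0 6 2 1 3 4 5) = (0 2 4 6)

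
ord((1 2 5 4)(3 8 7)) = 12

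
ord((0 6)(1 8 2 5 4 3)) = 6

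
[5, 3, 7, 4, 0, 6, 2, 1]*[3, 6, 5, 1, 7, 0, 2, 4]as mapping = [0→0, 1→1, 2→4, 3→7, 4→3, 5→2, 6→5, 7→6]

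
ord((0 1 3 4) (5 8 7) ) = 12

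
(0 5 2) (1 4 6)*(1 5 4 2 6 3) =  (0 4 3 1 2) (5 6) 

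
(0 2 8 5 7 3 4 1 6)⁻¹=(0 6 1 4 3 7 5 8 2)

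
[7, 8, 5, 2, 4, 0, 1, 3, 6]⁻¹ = [5, 6, 3, 7, 4, 2, 8, 0, 1]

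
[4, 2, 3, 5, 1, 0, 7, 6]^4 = [3, 0, 4, 1, 5, 2, 6, 7]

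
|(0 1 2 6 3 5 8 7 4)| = 9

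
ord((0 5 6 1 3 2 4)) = 7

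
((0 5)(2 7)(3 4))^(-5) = (0 5)(2 7)(3 4)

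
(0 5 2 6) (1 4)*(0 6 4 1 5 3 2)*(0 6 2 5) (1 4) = (0 3 5 6 2 1 4) 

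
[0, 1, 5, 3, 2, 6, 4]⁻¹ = [0, 1, 4, 3, 6, 2, 5]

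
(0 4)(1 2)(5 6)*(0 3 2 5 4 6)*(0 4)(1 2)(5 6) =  (0 5 4 3 1 6)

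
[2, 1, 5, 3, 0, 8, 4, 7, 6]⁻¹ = [4, 1, 0, 3, 6, 2, 8, 7, 5]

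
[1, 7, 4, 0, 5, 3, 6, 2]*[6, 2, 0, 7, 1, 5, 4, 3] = [2, 3, 1, 6, 5, 7, 4, 0]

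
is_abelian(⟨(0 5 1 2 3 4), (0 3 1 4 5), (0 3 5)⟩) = no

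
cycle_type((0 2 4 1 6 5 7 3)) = 8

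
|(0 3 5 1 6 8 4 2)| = 8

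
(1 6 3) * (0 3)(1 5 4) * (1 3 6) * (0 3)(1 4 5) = (0 6 3 1 4)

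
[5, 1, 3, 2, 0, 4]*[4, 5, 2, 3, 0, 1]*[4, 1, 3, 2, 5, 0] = [1, 0, 2, 3, 5, 4]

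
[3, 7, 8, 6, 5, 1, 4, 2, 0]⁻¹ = [8, 5, 7, 0, 6, 4, 3, 1, 2]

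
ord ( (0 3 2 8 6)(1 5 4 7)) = 20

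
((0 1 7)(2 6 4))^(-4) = (0 7 1)(2 4 6)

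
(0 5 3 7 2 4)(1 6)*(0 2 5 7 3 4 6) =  (0 7 5 4 2 6 1)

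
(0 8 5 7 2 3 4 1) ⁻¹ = (0 1 4 3 2 7 5 8) 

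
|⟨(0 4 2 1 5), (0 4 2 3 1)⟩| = 360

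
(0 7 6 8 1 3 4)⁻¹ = (0 4 3 1 8 6 7)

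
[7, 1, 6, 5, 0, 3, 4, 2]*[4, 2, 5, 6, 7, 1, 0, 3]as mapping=[0→3, 1→2, 2→0, 3→1, 4→4, 5→6, 6→7, 7→5]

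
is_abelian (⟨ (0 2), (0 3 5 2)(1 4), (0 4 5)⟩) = no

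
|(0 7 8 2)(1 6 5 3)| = 4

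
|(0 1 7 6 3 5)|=6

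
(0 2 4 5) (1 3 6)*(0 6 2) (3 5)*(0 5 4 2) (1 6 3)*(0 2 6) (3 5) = (0 3 2 6) (1 4) 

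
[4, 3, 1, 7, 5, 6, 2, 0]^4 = [2, 4, 0, 5, 1, 3, 7, 6]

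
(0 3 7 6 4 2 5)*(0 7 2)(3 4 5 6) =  (0 4)(2 6 5 7 3)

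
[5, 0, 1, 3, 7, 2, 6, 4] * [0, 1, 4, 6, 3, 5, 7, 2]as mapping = [0→5, 1→0, 2→1, 3→6, 4→2, 5→4, 6→7, 7→3]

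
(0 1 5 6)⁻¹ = (0 6 5 1)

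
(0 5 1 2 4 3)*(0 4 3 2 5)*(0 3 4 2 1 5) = (0 3 2 4 1)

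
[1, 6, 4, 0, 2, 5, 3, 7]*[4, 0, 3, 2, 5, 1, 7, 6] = [0, 7, 5, 4, 3, 1, 2, 6]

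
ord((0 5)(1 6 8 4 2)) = 10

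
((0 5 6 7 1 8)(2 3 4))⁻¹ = (0 8 1 7 6 5)(2 4 3)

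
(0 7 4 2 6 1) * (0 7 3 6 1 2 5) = (0 3 6 2 1 7 4 5)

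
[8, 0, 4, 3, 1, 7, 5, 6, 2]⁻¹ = [1, 4, 8, 3, 2, 6, 7, 5, 0]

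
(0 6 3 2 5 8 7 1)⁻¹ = (0 1 7 8 5 2 3 6)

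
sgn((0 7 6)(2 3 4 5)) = -1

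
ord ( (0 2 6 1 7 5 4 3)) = 8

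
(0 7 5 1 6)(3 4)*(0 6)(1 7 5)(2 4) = (0 5 7 1)(2 4 3)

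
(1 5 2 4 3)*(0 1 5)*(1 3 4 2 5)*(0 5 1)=(0 3)(1 5)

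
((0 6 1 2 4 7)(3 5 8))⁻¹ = (0 7 4 2 1 6)(3 8 5)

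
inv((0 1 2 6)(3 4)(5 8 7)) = (0 6 2 1)(3 4)(5 7 8)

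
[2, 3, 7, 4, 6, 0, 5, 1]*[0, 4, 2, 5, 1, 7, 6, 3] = [2, 5, 3, 1, 6, 0, 7, 4]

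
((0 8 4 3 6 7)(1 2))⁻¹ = (0 7 6 3 4 8)(1 2)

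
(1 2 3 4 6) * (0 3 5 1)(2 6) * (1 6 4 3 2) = (0 2 5 6)(1 4)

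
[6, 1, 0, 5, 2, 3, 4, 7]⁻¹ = [2, 1, 4, 5, 6, 3, 0, 7]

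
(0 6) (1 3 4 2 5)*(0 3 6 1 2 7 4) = (0 1 6 3) (2 5) (4 7) 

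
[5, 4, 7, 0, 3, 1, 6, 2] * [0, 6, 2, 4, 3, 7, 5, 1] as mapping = [0→7, 1→3, 2→1, 3→0, 4→4, 5→6, 6→5, 7→2] 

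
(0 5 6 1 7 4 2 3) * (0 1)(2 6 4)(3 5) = (0 3 1 7 2 5 4 6)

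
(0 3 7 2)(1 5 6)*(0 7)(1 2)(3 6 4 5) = (0 6 2 7 1 3)(4 5)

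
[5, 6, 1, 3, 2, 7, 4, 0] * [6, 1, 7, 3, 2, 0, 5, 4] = [0, 5, 1, 3, 7, 4, 2, 6]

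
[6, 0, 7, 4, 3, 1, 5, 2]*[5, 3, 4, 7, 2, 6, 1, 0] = [1, 5, 0, 2, 7, 3, 6, 4]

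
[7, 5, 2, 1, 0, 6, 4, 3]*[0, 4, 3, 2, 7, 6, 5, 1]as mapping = [0→1, 1→6, 2→3, 3→4, 4→0, 5→5, 6→7, 7→2]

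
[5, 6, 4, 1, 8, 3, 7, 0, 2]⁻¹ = [7, 3, 8, 5, 2, 0, 1, 6, 4]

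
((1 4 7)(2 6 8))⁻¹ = (1 7 4)(2 8 6)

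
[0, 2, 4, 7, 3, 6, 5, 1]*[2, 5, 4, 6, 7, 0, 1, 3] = [2, 4, 7, 3, 6, 1, 0, 5] 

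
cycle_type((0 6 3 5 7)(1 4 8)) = 3.5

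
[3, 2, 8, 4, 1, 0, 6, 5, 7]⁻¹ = [5, 4, 1, 0, 3, 7, 6, 8, 2]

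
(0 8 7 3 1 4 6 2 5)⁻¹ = (0 5 2 6 4 1 3 7 8)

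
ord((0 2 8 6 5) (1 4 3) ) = 15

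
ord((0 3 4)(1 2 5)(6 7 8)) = 3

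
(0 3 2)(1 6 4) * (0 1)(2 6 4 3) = (0 2 1 4)(3 6)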